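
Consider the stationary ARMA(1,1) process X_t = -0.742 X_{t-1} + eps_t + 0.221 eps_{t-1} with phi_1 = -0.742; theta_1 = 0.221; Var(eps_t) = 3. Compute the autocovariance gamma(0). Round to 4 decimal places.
\gamma(0) = 4.8119

Multiply the model equation by X_{t-k} and take expectations. With theta_0 = psi_0 = 1 and psi_j the MA(infinity) weights, this gives
  gamma(k) - sum_i phi_i gamma(k-i) = c_k,
  c_k = sigma^2 * sum_{j=k..q} theta_j psi_{j-k}   (c_k = 0 for k > q),
using gamma(-m) = gamma(m).
psi-weights needed (psi_j = theta_j + sum_i phi_i psi_{j-i}):
  psi_1 = theta_1 + phi_1 = 0.221 + (-0.742) = -0.521
Right-hand sides:
  c_0 = sigma^2 (1 + theta_1 psi_1) = 3 * (1 + (0.221)(-0.521)) = 3 * 0.884859 = 2.654577
  c_1 = sigma^2 theta_1 = 3 * (0.221) = 0.663
  c_2 = 0
Equations for k = 0 and k = 1 (AR order 1):
  gamma(0) = phi_1 gamma(1) + c_0
  gamma(1) = phi_1 gamma(0) + c_1
Substituting the second into the first: gamma(0) (1 - phi_1^2) = c_0 + phi_1 c_1, so
  gamma(0) = (c_0 + phi_1 c_1) / (1 - phi_1^2) = (2.654577 + (-0.742)(0.663)) / (1 - (-0.742)^2) = 2.162631 / 0.449436 = 4.811878.
Therefore gamma(0) = 4.8119 (to 4 decimal places).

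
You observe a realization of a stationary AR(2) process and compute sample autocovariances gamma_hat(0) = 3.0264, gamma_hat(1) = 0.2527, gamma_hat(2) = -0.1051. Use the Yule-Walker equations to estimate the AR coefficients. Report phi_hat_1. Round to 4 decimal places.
\hat\phi_{1} = 0.0870

The Yule-Walker equations for an AR(p) process read, in matrix form,
  Gamma_p phi = r_p,   with   (Gamma_p)_{ij} = gamma(|i - j|),
                       (r_p)_i = gamma(i),   i,j = 1..p.
Substitute the sample gammas (Toeplitz matrix and right-hand side of size 2):
  Gamma_p = [[3.0264, 0.2527], [0.2527, 3.0264]]
  r_p     = [0.2527, -0.1051]
Written out:
  3.0264 phi_1 + 0.2527 phi_2 = 0.2527
  0.2527 phi_1 + 3.0264 phi_2 = -0.1051
Solve by Cramer's rule:
  det = gamma(0)^2 - gamma(1)^2 = (3.0264)^2 - (0.2527)^2 = 9.15909696 - 0.06385729 = 9.09523967
  phi_hat_1 = [gamma(1) gamma(0) - gamma(1) gamma(2)] / det = [(0.2527)(3.0264) - (0.2527)(-0.1051)] / 9.09523967 = 0.79133005 / 9.09523967 = 0.087
  phi_hat_2 = [gamma(0) gamma(2) - gamma(1)^2] / det = [(3.0264)(-0.1051) - (0.2527)^2] / 9.09523967 = -0.38193193 / 9.09523967 = -0.042
So phi_hat = [0.0870, -0.0420].
Therefore phi_hat_1 = 0.0870.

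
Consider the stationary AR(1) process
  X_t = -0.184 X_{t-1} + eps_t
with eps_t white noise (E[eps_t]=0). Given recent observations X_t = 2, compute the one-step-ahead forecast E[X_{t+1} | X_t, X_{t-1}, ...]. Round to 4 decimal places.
E[X_{t+1} \mid \mathcal F_t] = -0.3680

For an AR(p) model X_t = c + sum_i phi_i X_{t-i} + eps_t, the
one-step-ahead conditional mean is
  E[X_{t+1} | X_t, ...] = c + sum_i phi_i X_{t+1-i}.
Substitute known values:
  E[X_{t+1} | ...] = (-0.184) * (2)
                   = -0.3680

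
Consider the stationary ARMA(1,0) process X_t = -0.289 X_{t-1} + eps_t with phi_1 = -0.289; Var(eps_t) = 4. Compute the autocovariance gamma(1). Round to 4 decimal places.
\gamma(1) = -1.2613

Multiply the model equation by X_{t-k} and take expectations. With theta_0 = psi_0 = 1 and psi_j the MA(infinity) weights, this gives
  gamma(k) - sum_i phi_i gamma(k-i) = c_k,
  c_k = sigma^2 * sum_{j=k..q} theta_j psi_{j-k}   (c_k = 0 for k > q),
using gamma(-m) = gamma(m).
Pure AR (q = 0): c_0 = sigma^2 = 4, c_k = 0 for k >= 1.
Equations for k = 0 and k = 1 (AR order 1):
  gamma(0) = phi_1 gamma(1) + c_0
  gamma(1) = phi_1 gamma(0) + c_1
Substituting the second into the first: gamma(0) (1 - phi_1^2) = c_0 + phi_1 c_1, so
  gamma(0) = c_0 / (1 - phi_1^2) = 4 / (1 - (-0.289)^2) = 4 / 0.916479 = 4.36453.
  gamma(1) = phi_1 gamma(0) = (-0.289)(4.36453) = -1.261349.
Therefore gamma(1) = -1.2613 (to 4 decimal places).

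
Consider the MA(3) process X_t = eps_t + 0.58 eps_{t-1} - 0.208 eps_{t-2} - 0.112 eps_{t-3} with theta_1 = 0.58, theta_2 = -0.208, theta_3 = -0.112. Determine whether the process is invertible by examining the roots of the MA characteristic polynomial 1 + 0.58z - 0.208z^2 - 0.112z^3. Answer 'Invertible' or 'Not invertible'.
\text{Invertible}

The MA(q) characteristic polynomial is P(z) = 1 + 0.58z - 0.208z^2 - 0.112z^3.
Invertibility requires all roots to lie outside the unit circle, i.e. |z| > 1 for every root.
Degree 3: look for a simple real root z0 first, then factor out (1 - z/z0) and solve the remaining quadratic.
Testing z0 = -2.5: P(-2.5) = 1 + (0.58)(-2.5) + (-0.208)(-2.5)^2 + (-0.112)(-2.5)^3
  = 1 + (-1.45) + (-1.3) + (1.75) = 0.  So z_0 = -2.5 is a root, |z_0| = 2.5.
Divide out the factor (1 + 0.4 z) = (1 - z/z0) (since 1/z0 = -0.4):
  P(z) = (1 + 0.4 z)(1 + (0.18) z + (-0.28) z^2)
  [check: z-coef 0.18 - (-0.4) = 0.58; z^2-coef -0.28 - (-0.4)(0.18) = -0.208; z^3-coef -(-0.4)(-0.28) = -0.112.]
Remaining roots from the quadratic factor 1 + (0.18) z + (-0.28) z^2:
  Set 1 + (0.18) z + (-0.28) z^2 = 0, i.e. a z^2 + b z + c = 0 with a = -0.28, b = 0.18, c = 1.
  Discriminant D = b^2 - 4ac = (0.18)^2 - 4*(-0.28)*1 = 0.0324 - (-1.12) = 1.1524.
  D >= 0, so the roots are real: z = (-b +/- sqrt(D)) / (2a) = (-0.18 +/- 1.073499) / (-0.56).
    z_1 = (-0.18 + 1.073499) / (-0.56) = -1.5955,   |z_1| = 1.5955.
    z_2 = (-0.18 - 1.073499) / (-0.56) = 2.2384,   |z_2| = 2.2384.
Moduli of all roots: 2.5000, 1.5955, 2.2384.
All moduli strictly greater than 1? Yes.
Verdict: Invertible.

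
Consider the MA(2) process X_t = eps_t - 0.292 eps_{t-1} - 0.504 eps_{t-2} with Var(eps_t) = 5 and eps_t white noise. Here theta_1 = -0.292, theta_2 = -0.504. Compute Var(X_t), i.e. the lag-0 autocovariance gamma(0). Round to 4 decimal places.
\gamma(0) = 6.6964

For an MA(q) process X_t = eps_t + sum_i theta_i eps_{t-i} with
Var(eps_t) = sigma^2, the variance is
  gamma(0) = sigma^2 * (1 + sum_i theta_i^2).
  sum_i theta_i^2 = (-0.292)^2 + (-0.504)^2 = 0.085264 + 0.254016 = 0.33928.
  gamma(0) = 5 * (1 + 0.33928) = 5 * 1.33928 = 6.6964.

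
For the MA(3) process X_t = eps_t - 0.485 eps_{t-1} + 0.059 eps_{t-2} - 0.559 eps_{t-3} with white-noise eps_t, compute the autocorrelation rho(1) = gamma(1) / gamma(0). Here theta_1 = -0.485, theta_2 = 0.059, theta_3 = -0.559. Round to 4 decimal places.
\rho(1) = -0.3524

For an MA(q) process with theta_0 = 1, the autocovariance is
  gamma(k) = sigma^2 * sum_{i=0..q-k} theta_i * theta_{i+k},
and rho(k) = gamma(k) / gamma(0). Sigma^2 cancels.
  numerator   = (1)*(-0.485) + (-0.485)*(0.059) + (0.059)*(-0.559) = -0.546596.
  denominator = (1)^2 + (-0.485)^2 + (0.059)^2 + (-0.559)^2 = 1.551187.
  rho(1) = -0.546596 / 1.551187 = -0.3524.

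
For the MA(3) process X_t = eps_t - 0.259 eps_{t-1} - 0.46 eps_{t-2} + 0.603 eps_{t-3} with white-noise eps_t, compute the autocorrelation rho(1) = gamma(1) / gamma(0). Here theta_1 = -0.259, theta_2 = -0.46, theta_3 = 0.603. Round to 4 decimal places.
\rho(1) = -0.2541

For an MA(q) process with theta_0 = 1, the autocovariance is
  gamma(k) = sigma^2 * sum_{i=0..q-k} theta_i * theta_{i+k},
and rho(k) = gamma(k) / gamma(0). Sigma^2 cancels.
  numerator   = (1)*(-0.259) + (-0.259)*(-0.46) + (-0.46)*(0.603) = -0.41724.
  denominator = (1)^2 + (-0.259)^2 + (-0.46)^2 + (0.603)^2 = 1.64229.
  rho(1) = -0.41724 / 1.64229 = -0.2541.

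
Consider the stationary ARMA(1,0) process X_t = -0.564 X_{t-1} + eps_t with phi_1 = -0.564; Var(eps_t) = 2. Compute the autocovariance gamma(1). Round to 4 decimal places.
\gamma(1) = -1.6542

Multiply the model equation by X_{t-k} and take expectations. With theta_0 = psi_0 = 1 and psi_j the MA(infinity) weights, this gives
  gamma(k) - sum_i phi_i gamma(k-i) = c_k,
  c_k = sigma^2 * sum_{j=k..q} theta_j psi_{j-k}   (c_k = 0 for k > q),
using gamma(-m) = gamma(m).
Pure AR (q = 0): c_0 = sigma^2 = 2, c_k = 0 for k >= 1.
Equations for k = 0 and k = 1 (AR order 1):
  gamma(0) = phi_1 gamma(1) + c_0
  gamma(1) = phi_1 gamma(0) + c_1
Substituting the second into the first: gamma(0) (1 - phi_1^2) = c_0 + phi_1 c_1, so
  gamma(0) = c_0 / (1 - phi_1^2) = 2 / (1 - (-0.564)^2) = 2 / 0.681904 = 2.932964.
  gamma(1) = phi_1 gamma(0) = (-0.564)(2.932964) = -1.654192.
Therefore gamma(1) = -1.6542 (to 4 decimal places).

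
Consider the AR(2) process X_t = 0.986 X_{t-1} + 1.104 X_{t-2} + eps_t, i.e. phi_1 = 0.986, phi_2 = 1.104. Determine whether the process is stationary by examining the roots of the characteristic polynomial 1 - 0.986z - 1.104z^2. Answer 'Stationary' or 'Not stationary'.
\text{Not stationary}

The AR(p) characteristic polynomial is P(z) = 1 - 0.986z - 1.104z^2.
Stationarity requires all roots to lie outside the unit circle, i.e. |z| > 1 for every root.
Set 1 + (-0.986) z + (-1.104) z^2 = 0, i.e. a z^2 + b z + c = 0 with a = -1.104, b = -0.986, c = 1.
Discriminant D = b^2 - 4ac = (-0.986)^2 - 4*(-1.104)*1 = 0.972196 - (-4.416) = 5.388196.
D >= 0, so the roots are real: z = (-b +/- sqrt(D)) / (2a) = (0.986 +/- 2.321249) / (-2.208).
  z_1 = (0.986 + 2.321249) / (-2.208) = -1.4978,   |z_1| = 1.4978.
  z_2 = (0.986 - 2.321249) / (-2.208) = 0.6047,   |z_2| = 0.6047.
Moduli of all roots: 1.4978, 0.6047.
All moduli strictly greater than 1? No.
Verdict: Not stationary.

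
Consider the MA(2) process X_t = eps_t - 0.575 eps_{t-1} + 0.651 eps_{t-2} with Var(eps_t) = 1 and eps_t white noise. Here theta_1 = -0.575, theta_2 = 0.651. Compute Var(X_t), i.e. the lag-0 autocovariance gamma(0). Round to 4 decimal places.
\gamma(0) = 1.7544

For an MA(q) process X_t = eps_t + sum_i theta_i eps_{t-i} with
Var(eps_t) = sigma^2, the variance is
  gamma(0) = sigma^2 * (1 + sum_i theta_i^2).
  sum_i theta_i^2 = (-0.575)^2 + (0.651)^2 = 0.330625 + 0.423801 = 0.754426.
  gamma(0) = 1 * (1 + 0.754426) = 1 * 1.754426 = 1.754426, which rounds to 1.7544.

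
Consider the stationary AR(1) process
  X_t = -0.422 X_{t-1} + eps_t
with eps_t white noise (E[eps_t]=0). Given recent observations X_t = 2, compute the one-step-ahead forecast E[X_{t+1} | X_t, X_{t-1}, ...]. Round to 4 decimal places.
E[X_{t+1} \mid \mathcal F_t] = -0.8440

For an AR(p) model X_t = c + sum_i phi_i X_{t-i} + eps_t, the
one-step-ahead conditional mean is
  E[X_{t+1} | X_t, ...] = c + sum_i phi_i X_{t+1-i}.
Substitute known values:
  E[X_{t+1} | ...] = (-0.422) * (2)
                   = -0.8440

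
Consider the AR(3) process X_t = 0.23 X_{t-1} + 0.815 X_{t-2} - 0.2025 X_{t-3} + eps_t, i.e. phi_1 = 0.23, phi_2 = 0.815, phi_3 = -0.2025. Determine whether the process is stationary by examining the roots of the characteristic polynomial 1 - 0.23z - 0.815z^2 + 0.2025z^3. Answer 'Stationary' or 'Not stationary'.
\text{Stationary}

The AR(p) characteristic polynomial is P(z) = 1 - 0.23z - 0.815z^2 + 0.2025z^3.
Stationarity requires all roots to lie outside the unit circle, i.e. |z| > 1 for every root.
Degree 3: look for a simple real root z0 first, then factor out (1 - z/z0) and solve the remaining quadratic.
Testing z0 = 4: P(4) = 1 + (-0.23)(4) + (-0.815)(4)^2 + (0.2025)(4)^3
  = 1 + (-0.92) + (-13.04) + (12.96) = 0.  So z_0 = 4 is a root, |z_0| = 4.
Divide out the factor (1 - 0.25 z) = (1 - z/z0) (since 1/z0 = 0.25):
  P(z) = (1 - 0.25 z)(1 + (0.02) z + (-0.81) z^2)
  [check: z-coef 0.02 - (0.25) = -0.23; z^2-coef -0.81 - (0.25)(0.02) = -0.815; z^3-coef -(0.25)(-0.81) = 0.2025.]
Remaining roots from the quadratic factor 1 + (0.02) z + (-0.81) z^2:
  Set 1 + (0.02) z + (-0.81) z^2 = 0, i.e. a z^2 + b z + c = 0 with a = -0.81, b = 0.02, c = 1.
  Discriminant D = b^2 - 4ac = (0.02)^2 - 4*(-0.81)*1 = 0.0004 - (-3.24) = 3.2404.
  D >= 0, so the roots are real: z = (-b +/- sqrt(D)) / (2a) = (-0.02 +/- 1.800111) / (-1.62).
    z_1 = (-0.02 + 1.800111) / (-1.62) = -1.0988,   |z_1| = 1.0988.
    z_2 = (-0.02 - 1.800111) / (-1.62) = 1.1235,   |z_2| = 1.1235.
Moduli of all roots: 4.0000, 1.0988, 1.1235.
All moduli strictly greater than 1? Yes.
Verdict: Stationary.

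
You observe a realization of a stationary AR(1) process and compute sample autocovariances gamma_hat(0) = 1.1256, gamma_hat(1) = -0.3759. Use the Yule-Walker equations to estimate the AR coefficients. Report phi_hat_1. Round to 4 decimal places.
\hat\phi_{1} = -0.3340

The Yule-Walker equations for an AR(p) process read, in matrix form,
  Gamma_p phi = r_p,   with   (Gamma_p)_{ij} = gamma(|i - j|),
                       (r_p)_i = gamma(i),   i,j = 1..p.
Substitute the sample gammas (Toeplitz matrix and right-hand side of size 1):
  Gamma_p = [[1.1256]]
  r_p     = [-0.3759]
With p = 1 this is the single equation gamma(0) phi_1 = gamma(1):
  phi_hat_1 = gamma(1) / gamma(0) = -0.3759 / 1.1256 = -0.3340.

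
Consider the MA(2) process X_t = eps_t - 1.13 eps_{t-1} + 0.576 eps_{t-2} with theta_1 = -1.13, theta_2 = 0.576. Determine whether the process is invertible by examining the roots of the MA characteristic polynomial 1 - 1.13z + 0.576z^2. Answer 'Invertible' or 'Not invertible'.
\text{Invertible}

The MA(q) characteristic polynomial is P(z) = 1 - 1.13z + 0.576z^2.
Invertibility requires all roots to lie outside the unit circle, i.e. |z| > 1 for every root.
Set 1 + (-1.13) z + (0.576) z^2 = 0, i.e. a z^2 + b z + c = 0 with a = 0.576, b = -1.13, c = 1.
Discriminant D = b^2 - 4ac = (-1.13)^2 - 4*(0.576)*1 = 1.2769 - (2.304) = -1.0271.
D < 0, so the roots are the complex-conjugate pair z = (-b +/- i sqrt(-D)) / (2a) = 0.9809 +/- 0.8797i.
For a conjugate pair |z|^2 = z * conj(z) = (product of roots) = c/a = 1/(0.576) = 1.736111, so |z| = sqrt(1.736111) = 1.3176 for both roots.
Moduli of all roots: 1.3176, 1.3176.
All moduli strictly greater than 1? Yes.
Verdict: Invertible.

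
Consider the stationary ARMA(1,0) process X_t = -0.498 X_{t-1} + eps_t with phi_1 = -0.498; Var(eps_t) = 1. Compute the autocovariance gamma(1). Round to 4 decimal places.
\gamma(1) = -0.6622

Multiply the model equation by X_{t-k} and take expectations. With theta_0 = psi_0 = 1 and psi_j the MA(infinity) weights, this gives
  gamma(k) - sum_i phi_i gamma(k-i) = c_k,
  c_k = sigma^2 * sum_{j=k..q} theta_j psi_{j-k}   (c_k = 0 for k > q),
using gamma(-m) = gamma(m).
Pure AR (q = 0): c_0 = sigma^2 = 1, c_k = 0 for k >= 1.
Equations for k = 0 and k = 1 (AR order 1):
  gamma(0) = phi_1 gamma(1) + c_0
  gamma(1) = phi_1 gamma(0) + c_1
Substituting the second into the first: gamma(0) (1 - phi_1^2) = c_0 + phi_1 c_1, so
  gamma(0) = c_0 / (1 - phi_1^2) = 1 / (1 - (-0.498)^2) = 1 / 0.751996 = 1.329794.
  gamma(1) = phi_1 gamma(0) = (-0.498)(1.329794) = -0.662238.
Therefore gamma(1) = -0.6622 (to 4 decimal places).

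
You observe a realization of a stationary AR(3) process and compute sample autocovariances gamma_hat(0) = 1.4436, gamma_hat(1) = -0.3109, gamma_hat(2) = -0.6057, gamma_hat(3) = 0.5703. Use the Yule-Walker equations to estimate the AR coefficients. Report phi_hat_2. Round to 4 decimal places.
\hat\phi_{2} = -0.4200

The Yule-Walker equations for an AR(p) process read, in matrix form,
  Gamma_p phi = r_p,   with   (Gamma_p)_{ij} = gamma(|i - j|),
                       (r_p)_i = gamma(i),   i,j = 1..p.
Substitute the sample gammas (Toeplitz matrix and right-hand side of size 3):
  Gamma_p = [[1.4436, -0.3109, -0.6057], [-0.3109, 1.4436, -0.3109], [-0.6057, -0.3109, 1.4436]]
  r_p     = [-0.3109, -0.6057, 0.5703]
Written out (R1..R3):
  (R1) 1.4436 phi_1 - 0.3109 phi_2 - 0.6057 phi_3 = -0.3109
  (R2) -0.3109 phi_1 + 1.4436 phi_2 - 0.3109 phi_3 = -0.6057
  (R3) -0.6057 phi_1 - 0.3109 phi_2 + 1.4436 phi_3 = 0.5703
Gaussian elimination:
  R2 <- R2 - (-0.3109/1.4436) R1 = R2 - (-0.215364) R1:  1.376643 phi_2 - 0.441346 phi_3 = -0.672657
  R3 <- R3 - (-0.6057/1.4436) R1 = R3 - (-0.419576) R1:  -0.441346 phi_2 + 1.189463 phi_3 = 0.439854
  R3 <- R3 - (-0.441346/1.376643) R2 = R3 - (-0.320596) R2:  1.047969 phi_3 = 0.224203
Back-substitution:
  phi_hat_3 = 0.224203 / 1.047969 = 0.21394
  phi_hat_2 = (-0.672657 - (-0.441346)(0.21394)) / 1.376643 = -0.420033
  phi_hat_1 = (-0.3109 - (-0.3109)(-0.420033) - (-0.6057)(0.21394)) / 1.4436 = -0.21606
So phi_hat = [-0.2161, -0.4200, 0.2139].
Therefore phi_hat_2 = -0.4200.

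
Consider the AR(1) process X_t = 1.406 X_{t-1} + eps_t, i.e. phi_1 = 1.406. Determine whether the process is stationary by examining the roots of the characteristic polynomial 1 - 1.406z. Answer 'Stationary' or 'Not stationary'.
\text{Not stationary}

The AR(p) characteristic polynomial is P(z) = 1 - 1.406z.
Stationarity requires all roots to lie outside the unit circle, i.e. |z| > 1 for every root.
This is linear in z: 1 + (-1.406) z = 0  =>  z = -1/(-1.406) = 0.711238,  |z| = 0.711238.
Moduli of all roots: 0.7112.
All moduli strictly greater than 1? No.
Verdict: Not stationary.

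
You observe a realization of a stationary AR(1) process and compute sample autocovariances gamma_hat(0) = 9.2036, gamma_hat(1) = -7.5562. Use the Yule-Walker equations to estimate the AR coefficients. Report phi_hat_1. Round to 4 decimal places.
\hat\phi_{1} = -0.8210

The Yule-Walker equations for an AR(p) process read, in matrix form,
  Gamma_p phi = r_p,   with   (Gamma_p)_{ij} = gamma(|i - j|),
                       (r_p)_i = gamma(i),   i,j = 1..p.
Substitute the sample gammas (Toeplitz matrix and right-hand side of size 1):
  Gamma_p = [[9.2036]]
  r_p     = [-7.5562]
With p = 1 this is the single equation gamma(0) phi_1 = gamma(1):
  phi_hat_1 = gamma(1) / gamma(0) = -7.5562 / 9.2036 = -0.8210.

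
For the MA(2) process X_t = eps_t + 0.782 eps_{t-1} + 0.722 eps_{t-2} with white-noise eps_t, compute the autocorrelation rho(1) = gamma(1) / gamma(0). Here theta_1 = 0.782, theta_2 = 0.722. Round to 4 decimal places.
\rho(1) = 0.6314

For an MA(q) process with theta_0 = 1, the autocovariance is
  gamma(k) = sigma^2 * sum_{i=0..q-k} theta_i * theta_{i+k},
and rho(k) = gamma(k) / gamma(0). Sigma^2 cancels.
  numerator   = (1)*(0.782) + (0.782)*(0.722) = 1.346604.
  denominator = (1)^2 + (0.782)^2 + (0.722)^2 = 2.132808.
  rho(1) = 1.346604 / 2.132808 = 0.6314.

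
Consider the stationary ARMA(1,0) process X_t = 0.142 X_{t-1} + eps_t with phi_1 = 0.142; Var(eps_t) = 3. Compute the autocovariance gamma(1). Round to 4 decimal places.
\gamma(1) = 0.4348

Multiply the model equation by X_{t-k} and take expectations. With theta_0 = psi_0 = 1 and psi_j the MA(infinity) weights, this gives
  gamma(k) - sum_i phi_i gamma(k-i) = c_k,
  c_k = sigma^2 * sum_{j=k..q} theta_j psi_{j-k}   (c_k = 0 for k > q),
using gamma(-m) = gamma(m).
Pure AR (q = 0): c_0 = sigma^2 = 3, c_k = 0 for k >= 1.
Equations for k = 0 and k = 1 (AR order 1):
  gamma(0) = phi_1 gamma(1) + c_0
  gamma(1) = phi_1 gamma(0) + c_1
Substituting the second into the first: gamma(0) (1 - phi_1^2) = c_0 + phi_1 c_1, so
  gamma(0) = c_0 / (1 - phi_1^2) = 3 / (1 - (0.142)^2) = 3 / 0.979836 = 3.061737.
  gamma(1) = phi_1 gamma(0) = (0.142)(3.061737) = 0.434767.
Therefore gamma(1) = 0.4348 (to 4 decimal places).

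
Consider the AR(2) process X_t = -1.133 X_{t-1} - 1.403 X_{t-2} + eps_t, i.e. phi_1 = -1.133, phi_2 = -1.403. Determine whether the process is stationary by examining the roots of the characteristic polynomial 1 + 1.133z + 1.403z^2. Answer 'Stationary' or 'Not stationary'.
\text{Not stationary}

The AR(p) characteristic polynomial is P(z) = 1 + 1.133z + 1.403z^2.
Stationarity requires all roots to lie outside the unit circle, i.e. |z| > 1 for every root.
Set 1 + (1.133) z + (1.403) z^2 = 0, i.e. a z^2 + b z + c = 0 with a = 1.403, b = 1.133, c = 1.
Discriminant D = b^2 - 4ac = (1.133)^2 - 4*(1.403)*1 = 1.283689 - (5.612) = -4.328311.
D < 0, so the roots are the complex-conjugate pair z = (-b +/- i sqrt(-D)) / (2a) = -0.4038 +/- 0.7414i.
For a conjugate pair |z|^2 = z * conj(z) = (product of roots) = c/a = 1/(1.403) = 0.712758, so |z| = sqrt(0.712758) = 0.8443 for both roots.
Moduli of all roots: 0.8443, 0.8443.
All moduli strictly greater than 1? No.
Verdict: Not stationary.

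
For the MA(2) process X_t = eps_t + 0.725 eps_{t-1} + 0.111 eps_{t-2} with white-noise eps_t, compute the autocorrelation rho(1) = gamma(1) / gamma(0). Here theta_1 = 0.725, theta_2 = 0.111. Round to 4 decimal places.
\rho(1) = 0.5237

For an MA(q) process with theta_0 = 1, the autocovariance is
  gamma(k) = sigma^2 * sum_{i=0..q-k} theta_i * theta_{i+k},
and rho(k) = gamma(k) / gamma(0). Sigma^2 cancels.
  numerator   = (1)*(0.725) + (0.725)*(0.111) = 0.805475.
  denominator = (1)^2 + (0.725)^2 + (0.111)^2 = 1.537946.
  rho(1) = 0.805475 / 1.537946 = 0.5237.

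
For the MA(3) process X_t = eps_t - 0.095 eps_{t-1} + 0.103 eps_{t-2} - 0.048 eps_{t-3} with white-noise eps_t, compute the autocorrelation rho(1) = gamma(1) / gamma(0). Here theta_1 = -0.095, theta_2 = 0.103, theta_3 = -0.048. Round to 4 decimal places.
\rho(1) = -0.1074

For an MA(q) process with theta_0 = 1, the autocovariance is
  gamma(k) = sigma^2 * sum_{i=0..q-k} theta_i * theta_{i+k},
and rho(k) = gamma(k) / gamma(0). Sigma^2 cancels.
  numerator   = (1)*(-0.095) + (-0.095)*(0.103) + (0.103)*(-0.048) = -0.109729.
  denominator = (1)^2 + (-0.095)^2 + (0.103)^2 + (-0.048)^2 = 1.021938.
  rho(1) = -0.109729 / 1.021938 = -0.1074.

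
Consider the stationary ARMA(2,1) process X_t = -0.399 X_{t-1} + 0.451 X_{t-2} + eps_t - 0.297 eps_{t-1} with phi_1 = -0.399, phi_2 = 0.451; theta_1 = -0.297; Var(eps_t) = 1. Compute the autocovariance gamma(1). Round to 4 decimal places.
\gamma(1) = -3.4802

Multiply the model equation by X_{t-k} and take expectations. With theta_0 = psi_0 = 1 and psi_j the MA(infinity) weights, this gives
  gamma(k) - sum_i phi_i gamma(k-i) = c_k,
  c_k = sigma^2 * sum_{j=k..q} theta_j psi_{j-k}   (c_k = 0 for k > q),
using gamma(-m) = gamma(m).
psi-weights needed (psi_j = theta_j + sum_i phi_i psi_{j-i}):
  psi_1 = theta_1 + phi_1 = -0.297 + (-0.399) = -0.696
Right-hand sides:
  c_0 = sigma^2 (1 + theta_1 psi_1) = 1 * (1 + (-0.297)(-0.696)) = 1 * 1.206712 = 1.206712
  c_1 = sigma^2 theta_1 = 1 * (-0.297) = -0.297
  c_2 = 0
Equations for k = 0, 1, 2 (AR order 2, c_2 = 0):
  (E0) gamma(0) = phi_1 gamma(1) + phi_2 gamma(2) + c_0
  (E1) gamma(1) = phi_1 gamma(0) + phi_2 gamma(1) + c_1
  (E2) gamma(2) = phi_1 gamma(1) + phi_2 gamma(0)
From (E1): gamma(1) = A gamma(0) + B with
  A = phi_1 / (1 - phi_2) = -0.399 / 0.549 = -0.726776,   B = c_1 / (1 - phi_2) = -0.297 / 0.549 = -0.540984.
Insert (E2) into (E0): gamma(0) (1 - phi_2^2) = phi_1 (1 + phi_2) gamma(1) + c_0.
  phi_1 (1 + phi_2) = (-0.399)(1.451) = -0.578949,   1 - phi_2^2 = 0.796599.
Replace gamma(1) by A gamma(0) + B and collect gamma(0):
  gamma(0) [0.796599 - (-0.578949)(-0.726776)] = (-0.578949)(-0.540984) + 1.206712
  gamma(0) * 0.375833 = 1.519914
  gamma(0) = 1.519914 / 0.375833 = 4.044123.
  gamma(1) = A gamma(0) + B = (-0.726776)(4.044123) + (-0.540984) = -3.480155.
Therefore gamma(1) = -3.4802 (to 4 decimal places).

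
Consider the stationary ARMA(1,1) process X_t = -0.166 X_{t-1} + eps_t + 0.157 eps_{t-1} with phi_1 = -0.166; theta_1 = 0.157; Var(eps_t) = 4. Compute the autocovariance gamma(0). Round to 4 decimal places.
\gamma(0) = 4.0003

Multiply the model equation by X_{t-k} and take expectations. With theta_0 = psi_0 = 1 and psi_j the MA(infinity) weights, this gives
  gamma(k) - sum_i phi_i gamma(k-i) = c_k,
  c_k = sigma^2 * sum_{j=k..q} theta_j psi_{j-k}   (c_k = 0 for k > q),
using gamma(-m) = gamma(m).
psi-weights needed (psi_j = theta_j + sum_i phi_i psi_{j-i}):
  psi_1 = theta_1 + phi_1 = 0.157 + (-0.166) = -0.009
Right-hand sides:
  c_0 = sigma^2 (1 + theta_1 psi_1) = 4 * (1 + (0.157)(-0.009)) = 4 * 0.998587 = 3.994348
  c_1 = sigma^2 theta_1 = 4 * (0.157) = 0.628
  c_2 = 0
Equations for k = 0 and k = 1 (AR order 1):
  gamma(0) = phi_1 gamma(1) + c_0
  gamma(1) = phi_1 gamma(0) + c_1
Substituting the second into the first: gamma(0) (1 - phi_1^2) = c_0 + phi_1 c_1, so
  gamma(0) = (c_0 + phi_1 c_1) / (1 - phi_1^2) = (3.994348 + (-0.166)(0.628)) / (1 - (-0.166)^2) = 3.8901 / 0.972444 = 4.000333.
Therefore gamma(0) = 4.0003 (to 4 decimal places).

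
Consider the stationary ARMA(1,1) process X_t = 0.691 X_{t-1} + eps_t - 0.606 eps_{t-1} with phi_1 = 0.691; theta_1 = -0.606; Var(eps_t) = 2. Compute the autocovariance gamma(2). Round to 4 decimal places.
\gamma(2) = 0.1307

Multiply the model equation by X_{t-k} and take expectations. With theta_0 = psi_0 = 1 and psi_j the MA(infinity) weights, this gives
  gamma(k) - sum_i phi_i gamma(k-i) = c_k,
  c_k = sigma^2 * sum_{j=k..q} theta_j psi_{j-k}   (c_k = 0 for k > q),
using gamma(-m) = gamma(m).
psi-weights needed (psi_j = theta_j + sum_i phi_i psi_{j-i}):
  psi_1 = theta_1 + phi_1 = -0.606 + (0.691) = 0.085
Right-hand sides:
  c_0 = sigma^2 (1 + theta_1 psi_1) = 2 * (1 + (-0.606)(0.085)) = 2 * 0.94849 = 1.89698
  c_1 = sigma^2 theta_1 = 2 * (-0.606) = -1.212
  c_2 = 0
Equations for k = 0 and k = 1 (AR order 1):
  gamma(0) = phi_1 gamma(1) + c_0
  gamma(1) = phi_1 gamma(0) + c_1
Substituting the second into the first: gamma(0) (1 - phi_1^2) = c_0 + phi_1 c_1, so
  gamma(0) = (c_0 + phi_1 c_1) / (1 - phi_1^2) = (1.89698 + (0.691)(-1.212)) / (1 - (0.691)^2) = 1.059488 / 0.522519 = 2.027654.
  gamma(1) = phi_1 gamma(0) + c_1 = (0.691)(2.027654) + (-1.212) = 0.189109.
For k = 2 (> q): gamma(2) = phi_1 gamma(1) = (0.691)(0.189109) = 0.130674.
Therefore gamma(2) = 0.1307 (to 4 decimal places).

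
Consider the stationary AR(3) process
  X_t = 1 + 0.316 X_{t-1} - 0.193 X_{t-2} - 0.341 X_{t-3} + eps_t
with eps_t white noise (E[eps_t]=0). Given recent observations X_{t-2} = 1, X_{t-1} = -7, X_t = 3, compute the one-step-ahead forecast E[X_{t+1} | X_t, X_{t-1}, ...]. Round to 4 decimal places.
E[X_{t+1} \mid \mathcal F_t] = 2.9580

For an AR(p) model X_t = c + sum_i phi_i X_{t-i} + eps_t, the
one-step-ahead conditional mean is
  E[X_{t+1} | X_t, ...] = c + sum_i phi_i X_{t+1-i}.
Substitute known values:
  E[X_{t+1} | ...] = 1 + (0.316) * (3) + (-0.193) * (-7) + (-0.341) * (1)
                   = 2.9580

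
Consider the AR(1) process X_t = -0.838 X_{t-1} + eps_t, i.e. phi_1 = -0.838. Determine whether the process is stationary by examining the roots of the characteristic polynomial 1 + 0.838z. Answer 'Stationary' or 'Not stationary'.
\text{Stationary}

The AR(p) characteristic polynomial is P(z) = 1 + 0.838z.
Stationarity requires all roots to lie outside the unit circle, i.e. |z| > 1 for every root.
This is linear in z: 1 + (0.838) z = 0  =>  z = -1/(0.838) = -1.193317,  |z| = 1.193317.
Moduli of all roots: 1.1933.
All moduli strictly greater than 1? Yes.
Verdict: Stationary.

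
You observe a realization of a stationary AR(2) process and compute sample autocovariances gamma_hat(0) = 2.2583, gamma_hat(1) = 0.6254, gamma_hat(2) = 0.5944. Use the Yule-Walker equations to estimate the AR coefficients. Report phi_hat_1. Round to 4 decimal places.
\hat\phi_{1} = 0.2210

The Yule-Walker equations for an AR(p) process read, in matrix form,
  Gamma_p phi = r_p,   with   (Gamma_p)_{ij} = gamma(|i - j|),
                       (r_p)_i = gamma(i),   i,j = 1..p.
Substitute the sample gammas (Toeplitz matrix and right-hand side of size 2):
  Gamma_p = [[2.2583, 0.6254], [0.6254, 2.2583]]
  r_p     = [0.6254, 0.5944]
Written out:
  2.2583 phi_1 + 0.6254 phi_2 = 0.6254
  0.6254 phi_1 + 2.2583 phi_2 = 0.5944
Solve by Cramer's rule:
  det = gamma(0)^2 - gamma(1)^2 = (2.2583)^2 - (0.6254)^2 = 5.09991889 - 0.39112516 = 4.70879373
  phi_hat_1 = [gamma(1) gamma(0) - gamma(1) gamma(2)] / det = [(0.6254)(2.2583) - (0.6254)(0.5944)] / 4.70879373 = 1.04060306 / 4.70879373 = 0.221
  phi_hat_2 = [gamma(0) gamma(2) - gamma(1)^2] / det = [(2.2583)(0.5944) - (0.6254)^2] / 4.70879373 = 0.95120836 / 4.70879373 = 0.202
So phi_hat = [0.2210, 0.2020].
Therefore phi_hat_1 = 0.2210.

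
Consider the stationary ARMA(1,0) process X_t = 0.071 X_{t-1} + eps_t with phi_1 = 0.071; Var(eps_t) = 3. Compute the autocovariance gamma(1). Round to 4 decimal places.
\gamma(1) = 0.2141

Multiply the model equation by X_{t-k} and take expectations. With theta_0 = psi_0 = 1 and psi_j the MA(infinity) weights, this gives
  gamma(k) - sum_i phi_i gamma(k-i) = c_k,
  c_k = sigma^2 * sum_{j=k..q} theta_j psi_{j-k}   (c_k = 0 for k > q),
using gamma(-m) = gamma(m).
Pure AR (q = 0): c_0 = sigma^2 = 3, c_k = 0 for k >= 1.
Equations for k = 0 and k = 1 (AR order 1):
  gamma(0) = phi_1 gamma(1) + c_0
  gamma(1) = phi_1 gamma(0) + c_1
Substituting the second into the first: gamma(0) (1 - phi_1^2) = c_0 + phi_1 c_1, so
  gamma(0) = c_0 / (1 - phi_1^2) = 3 / (1 - (0.071)^2) = 3 / 0.994959 = 3.0152.
  gamma(1) = phi_1 gamma(0) = (0.071)(3.0152) = 0.214079.
Therefore gamma(1) = 0.2141 (to 4 decimal places).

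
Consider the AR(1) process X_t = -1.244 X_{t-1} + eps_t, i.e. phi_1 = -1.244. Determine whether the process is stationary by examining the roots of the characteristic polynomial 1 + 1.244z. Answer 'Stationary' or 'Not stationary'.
\text{Not stationary}

The AR(p) characteristic polynomial is P(z) = 1 + 1.244z.
Stationarity requires all roots to lie outside the unit circle, i.e. |z| > 1 for every root.
This is linear in z: 1 + (1.244) z = 0  =>  z = -1/(1.244) = -0.803859,  |z| = 0.803859.
Moduli of all roots: 0.8039.
All moduli strictly greater than 1? No.
Verdict: Not stationary.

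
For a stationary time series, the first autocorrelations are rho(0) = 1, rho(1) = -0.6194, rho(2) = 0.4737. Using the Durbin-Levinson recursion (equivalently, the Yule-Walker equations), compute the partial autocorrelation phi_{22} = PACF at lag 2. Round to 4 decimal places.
\phi_{22} = 0.1461

The PACF at lag k is phi_{kk}, the last component of the solution
to the Yule-Walker system G_k phi = r_k where
  (G_k)_{ij} = rho(|i - j|), (r_k)_i = rho(i), i,j = 1..k.
Equivalently, Durbin-Levinson gives phi_{kk} iteratively:
  phi_{11} = rho(1)
  phi_{kk} = [rho(k) - sum_{j=1..k-1} phi_{k-1,j} rho(k-j)]
            / [1 - sum_{j=1..k-1} phi_{k-1,j} rho(j)],
  phi_{k,j} = phi_{k-1,j} - phi_{kk} phi_{k-1,k-j},  j = 1..k-1.
Step k = 1:
  phi_11 = rho(1) = -0.6194.
Step k = 2:
  phi_22 = [rho(2) - phi_11 rho(1)] / [1 - phi_11 rho(1)] = [0.4737 - (-0.6194)(-0.6194)] / [1 - (-0.6194)(-0.6194)]
         = 0.09004364 / 0.61634364 = 0.1461.
Therefore phi_{22} = 0.1461.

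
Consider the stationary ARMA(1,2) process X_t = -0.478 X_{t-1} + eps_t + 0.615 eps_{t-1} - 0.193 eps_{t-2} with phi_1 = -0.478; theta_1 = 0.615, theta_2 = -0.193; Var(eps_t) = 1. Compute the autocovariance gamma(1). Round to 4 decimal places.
\gamma(1) = 0.0602

Multiply the model equation by X_{t-k} and take expectations. With theta_0 = psi_0 = 1 and psi_j the MA(infinity) weights, this gives
  gamma(k) - sum_i phi_i gamma(k-i) = c_k,
  c_k = sigma^2 * sum_{j=k..q} theta_j psi_{j-k}   (c_k = 0 for k > q),
using gamma(-m) = gamma(m).
psi-weights needed (psi_j = theta_j + sum_i phi_i psi_{j-i}):
  psi_1 = theta_1 + phi_1 = 0.615 + (-0.478) = 0.137
  psi_2 = theta_2 + phi_1 psi_1 = -0.193 + (-0.478)(0.137) = -0.258486
Right-hand sides:
  c_0 = sigma^2 (1 + theta_1 psi_1 + theta_2 psi_2) = 1 * (1 + (0.615)(0.137) + (-0.193)(-0.258486)) = 1 * 1.134143 = 1.134143
  c_1 = sigma^2 (theta_1 + theta_2 psi_1) = 1 * (0.615 + (-0.193)(0.137)) = 0.588559
  c_2 = sigma^2 theta_2 = 1 * (-0.193) = -0.193
Equations for k = 0 and k = 1 (AR order 1):
  gamma(0) = phi_1 gamma(1) + c_0
  gamma(1) = phi_1 gamma(0) + c_1
Substituting the second into the first: gamma(0) (1 - phi_1^2) = c_0 + phi_1 c_1, so
  gamma(0) = (c_0 + phi_1 c_1) / (1 - phi_1^2) = (1.134143 + (-0.478)(0.588559)) / (1 - (-0.478)^2) = 0.852812 / 0.771516 = 1.105371.
  gamma(1) = phi_1 gamma(0) + c_1 = (-0.478)(1.105371) + (0.588559) = 0.060192.
Therefore gamma(1) = 0.0602 (to 4 decimal places).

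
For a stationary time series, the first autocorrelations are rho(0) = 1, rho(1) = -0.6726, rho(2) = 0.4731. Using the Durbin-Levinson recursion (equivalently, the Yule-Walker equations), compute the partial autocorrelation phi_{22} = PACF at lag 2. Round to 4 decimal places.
\phi_{22} = 0.0378

The PACF at lag k is phi_{kk}, the last component of the solution
to the Yule-Walker system G_k phi = r_k where
  (G_k)_{ij} = rho(|i - j|), (r_k)_i = rho(i), i,j = 1..k.
Equivalently, Durbin-Levinson gives phi_{kk} iteratively:
  phi_{11} = rho(1)
  phi_{kk} = [rho(k) - sum_{j=1..k-1} phi_{k-1,j} rho(k-j)]
            / [1 - sum_{j=1..k-1} phi_{k-1,j} rho(j)],
  phi_{k,j} = phi_{k-1,j} - phi_{kk} phi_{k-1,k-j},  j = 1..k-1.
Step k = 1:
  phi_11 = rho(1) = -0.6726.
Step k = 2:
  phi_22 = [rho(2) - phi_11 rho(1)] / [1 - phi_11 rho(1)] = [0.4731 - (-0.6726)(-0.6726)] / [1 - (-0.6726)(-0.6726)]
         = 0.02070924 / 0.54760924 = 0.0378.
Therefore phi_{22} = 0.0378.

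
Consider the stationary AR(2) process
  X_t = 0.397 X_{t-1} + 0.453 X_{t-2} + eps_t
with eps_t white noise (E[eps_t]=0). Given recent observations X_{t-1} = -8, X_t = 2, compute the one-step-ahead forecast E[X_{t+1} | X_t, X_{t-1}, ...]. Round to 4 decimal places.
E[X_{t+1} \mid \mathcal F_t] = -2.8300

For an AR(p) model X_t = c + sum_i phi_i X_{t-i} + eps_t, the
one-step-ahead conditional mean is
  E[X_{t+1} | X_t, ...] = c + sum_i phi_i X_{t+1-i}.
Substitute known values:
  E[X_{t+1} | ...] = (0.397) * (2) + (0.453) * (-8)
                   = -2.8300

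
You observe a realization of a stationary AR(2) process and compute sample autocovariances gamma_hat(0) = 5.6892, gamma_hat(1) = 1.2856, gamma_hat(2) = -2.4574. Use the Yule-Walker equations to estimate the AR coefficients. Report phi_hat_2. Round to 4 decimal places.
\hat\phi_{2} = -0.5090

The Yule-Walker equations for an AR(p) process read, in matrix form,
  Gamma_p phi = r_p,   with   (Gamma_p)_{ij} = gamma(|i - j|),
                       (r_p)_i = gamma(i),   i,j = 1..p.
Substitute the sample gammas (Toeplitz matrix and right-hand side of size 2):
  Gamma_p = [[5.6892, 1.2856], [1.2856, 5.6892]]
  r_p     = [1.2856, -2.4574]
Written out:
  5.6892 phi_1 + 1.2856 phi_2 = 1.2856
  1.2856 phi_1 + 5.6892 phi_2 = -2.4574
Solve by Cramer's rule:
  det = gamma(0)^2 - gamma(1)^2 = (5.6892)^2 - (1.2856)^2 = 32.36699664 - 1.65276736 = 30.71422928
  phi_hat_1 = [gamma(1) gamma(0) - gamma(1) gamma(2)] / det = [(1.2856)(5.6892) - (1.2856)(-2.4574)] / 30.71422928 = 10.47326896 / 30.71422928 = 0.341
  phi_hat_2 = [gamma(0) gamma(2) - gamma(1)^2] / det = [(5.6892)(-2.4574) - (1.2856)^2] / 30.71422928 = -15.63340744 / 30.71422928 = -0.509
So phi_hat = [0.3410, -0.5090].
Therefore phi_hat_2 = -0.5090.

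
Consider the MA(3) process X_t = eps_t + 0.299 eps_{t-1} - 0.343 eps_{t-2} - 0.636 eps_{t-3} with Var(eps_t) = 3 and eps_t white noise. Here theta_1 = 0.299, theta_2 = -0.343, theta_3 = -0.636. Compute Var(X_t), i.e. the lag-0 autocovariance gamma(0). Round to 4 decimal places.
\gamma(0) = 4.8346

For an MA(q) process X_t = eps_t + sum_i theta_i eps_{t-i} with
Var(eps_t) = sigma^2, the variance is
  gamma(0) = sigma^2 * (1 + sum_i theta_i^2).
  sum_i theta_i^2 = (0.299)^2 + (-0.343)^2 + (-0.636)^2 = 0.089401 + 0.117649 + 0.404496 = 0.611546.
  gamma(0) = 3 * (1 + 0.611546) = 3 * 1.611546 = 4.834638, which rounds to 4.8346.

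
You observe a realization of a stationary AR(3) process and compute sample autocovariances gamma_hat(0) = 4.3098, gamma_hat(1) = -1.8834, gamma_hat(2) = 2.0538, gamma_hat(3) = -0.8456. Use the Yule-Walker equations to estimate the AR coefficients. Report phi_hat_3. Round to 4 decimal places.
\hat\phi_{3} = 0.1310

The Yule-Walker equations for an AR(p) process read, in matrix form,
  Gamma_p phi = r_p,   with   (Gamma_p)_{ij} = gamma(|i - j|),
                       (r_p)_i = gamma(i),   i,j = 1..p.
Substitute the sample gammas (Toeplitz matrix and right-hand side of size 3):
  Gamma_p = [[4.3098, -1.8834, 2.0538], [-1.8834, 4.3098, -1.8834], [2.0538, -1.8834, 4.3098]]
  r_p     = [-1.8834, 2.0538, -0.8456]
Written out (R1..R3):
  (R1) 4.3098 phi_1 - 1.8834 phi_2 + 2.0538 phi_3 = -1.8834
  (R2) -1.8834 phi_1 + 4.3098 phi_2 - 1.8834 phi_3 = 2.0538
  (R3) 2.0538 phi_1 - 1.8834 phi_2 + 4.3098 phi_3 = -0.8456
Gaussian elimination:
  R2 <- R2 - (-1.8834/4.3098) R1 = R2 - (-0.437004) R1:  3.486747 phi_2 - 0.985881 phi_3 = 1.230747
  R3 <- R3 - (2.0538/4.3098) R1 = R3 - (0.476542) R1:  -0.985881 phi_2 + 3.331078 phi_3 = 0.051919
  R3 <- R3 - (-0.985881/3.486747) R2 = R3 - (-0.282751) R2:  3.05232 phi_3 = 0.399914
Back-substitution:
  phi_hat_3 = 0.399914 / 3.05232 = 0.13102
  phi_hat_2 = (1.230747 - (-0.985881)(0.13102)) / 3.486747 = 0.390024
  phi_hat_1 = (-1.8834 - (-1.8834)(0.390024) - (2.0538)(0.13102)) / 4.3098 = -0.328998
So phi_hat = [-0.3290, 0.3900, 0.1310].
Therefore phi_hat_3 = 0.1310.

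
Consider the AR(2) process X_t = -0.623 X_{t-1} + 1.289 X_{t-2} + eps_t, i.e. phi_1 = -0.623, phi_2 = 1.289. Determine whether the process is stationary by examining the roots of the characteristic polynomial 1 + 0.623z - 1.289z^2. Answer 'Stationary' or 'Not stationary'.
\text{Not stationary}

The AR(p) characteristic polynomial is P(z) = 1 + 0.623z - 1.289z^2.
Stationarity requires all roots to lie outside the unit circle, i.e. |z| > 1 for every root.
Set 1 + (0.623) z + (-1.289) z^2 = 0, i.e. a z^2 + b z + c = 0 with a = -1.289, b = 0.623, c = 1.
Discriminant D = b^2 - 4ac = (0.623)^2 - 4*(-1.289)*1 = 0.388129 - (-5.156) = 5.544129.
D >= 0, so the roots are real: z = (-b +/- sqrt(D)) / (2a) = (-0.623 +/- 2.354597) / (-2.578).
  z_1 = (-0.623 + 2.354597) / (-2.578) = -0.6717,   |z_1| = 0.6717.
  z_2 = (-0.623 - 2.354597) / (-2.578) = 1.155,   |z_2| = 1.155.
Moduli of all roots: 0.6717, 1.1550.
All moduli strictly greater than 1? No.
Verdict: Not stationary.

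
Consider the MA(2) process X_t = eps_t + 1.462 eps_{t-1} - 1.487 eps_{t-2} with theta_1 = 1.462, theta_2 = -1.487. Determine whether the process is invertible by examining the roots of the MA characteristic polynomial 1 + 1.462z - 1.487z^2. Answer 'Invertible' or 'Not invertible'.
\text{Not invertible}

The MA(q) characteristic polynomial is P(z) = 1 + 1.462z - 1.487z^2.
Invertibility requires all roots to lie outside the unit circle, i.e. |z| > 1 for every root.
Set 1 + (1.462) z + (-1.487) z^2 = 0, i.e. a z^2 + b z + c = 0 with a = -1.487, b = 1.462, c = 1.
Discriminant D = b^2 - 4ac = (1.462)^2 - 4*(-1.487)*1 = 2.137444 - (-5.948) = 8.085444.
D >= 0, so the roots are real: z = (-b +/- sqrt(D)) / (2a) = (-1.462 +/- 2.843492) / (-2.974).
  z_1 = (-1.462 + 2.843492) / (-2.974) = -0.4645,   |z_1| = 0.4645.
  z_2 = (-1.462 - 2.843492) / (-2.974) = 1.4477,   |z_2| = 1.4477.
Moduli of all roots: 0.4645, 1.4477.
All moduli strictly greater than 1? No.
Verdict: Not invertible.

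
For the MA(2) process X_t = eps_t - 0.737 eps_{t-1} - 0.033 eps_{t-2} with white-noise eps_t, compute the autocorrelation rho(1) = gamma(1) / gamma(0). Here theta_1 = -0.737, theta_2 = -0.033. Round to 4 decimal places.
\rho(1) = -0.4615

For an MA(q) process with theta_0 = 1, the autocovariance is
  gamma(k) = sigma^2 * sum_{i=0..q-k} theta_i * theta_{i+k},
and rho(k) = gamma(k) / gamma(0). Sigma^2 cancels.
  numerator   = (1)*(-0.737) + (-0.737)*(-0.033) = -0.712679.
  denominator = (1)^2 + (-0.737)^2 + (-0.033)^2 = 1.544258.
  rho(1) = -0.712679 / 1.544258 = -0.4615.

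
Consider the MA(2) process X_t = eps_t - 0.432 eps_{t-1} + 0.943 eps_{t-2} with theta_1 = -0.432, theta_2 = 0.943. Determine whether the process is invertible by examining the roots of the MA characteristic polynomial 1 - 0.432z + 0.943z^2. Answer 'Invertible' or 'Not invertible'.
\text{Invertible}

The MA(q) characteristic polynomial is P(z) = 1 - 0.432z + 0.943z^2.
Invertibility requires all roots to lie outside the unit circle, i.e. |z| > 1 for every root.
Set 1 + (-0.432) z + (0.943) z^2 = 0, i.e. a z^2 + b z + c = 0 with a = 0.943, b = -0.432, c = 1.
Discriminant D = b^2 - 4ac = (-0.432)^2 - 4*(0.943)*1 = 0.186624 - (3.772) = -3.585376.
D < 0, so the roots are the complex-conjugate pair z = (-b +/- i sqrt(-D)) / (2a) = 0.2291 +/- 1.004i.
For a conjugate pair |z|^2 = z * conj(z) = (product of roots) = c/a = 1/(0.943) = 1.060445, so |z| = sqrt(1.060445) = 1.0298 for both roots.
Moduli of all roots: 1.0298, 1.0298.
All moduli strictly greater than 1? Yes.
Verdict: Invertible.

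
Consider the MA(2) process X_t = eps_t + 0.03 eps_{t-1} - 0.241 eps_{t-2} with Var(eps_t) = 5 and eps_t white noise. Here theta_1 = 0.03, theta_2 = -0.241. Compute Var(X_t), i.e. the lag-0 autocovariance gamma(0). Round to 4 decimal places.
\gamma(0) = 5.2949

For an MA(q) process X_t = eps_t + sum_i theta_i eps_{t-i} with
Var(eps_t) = sigma^2, the variance is
  gamma(0) = sigma^2 * (1 + sum_i theta_i^2).
  sum_i theta_i^2 = (0.03)^2 + (-0.241)^2 = 0.0009 + 0.058081 = 0.058981.
  gamma(0) = 5 * (1 + 0.058981) = 5 * 1.058981 = 5.294905, which rounds to 5.2949.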